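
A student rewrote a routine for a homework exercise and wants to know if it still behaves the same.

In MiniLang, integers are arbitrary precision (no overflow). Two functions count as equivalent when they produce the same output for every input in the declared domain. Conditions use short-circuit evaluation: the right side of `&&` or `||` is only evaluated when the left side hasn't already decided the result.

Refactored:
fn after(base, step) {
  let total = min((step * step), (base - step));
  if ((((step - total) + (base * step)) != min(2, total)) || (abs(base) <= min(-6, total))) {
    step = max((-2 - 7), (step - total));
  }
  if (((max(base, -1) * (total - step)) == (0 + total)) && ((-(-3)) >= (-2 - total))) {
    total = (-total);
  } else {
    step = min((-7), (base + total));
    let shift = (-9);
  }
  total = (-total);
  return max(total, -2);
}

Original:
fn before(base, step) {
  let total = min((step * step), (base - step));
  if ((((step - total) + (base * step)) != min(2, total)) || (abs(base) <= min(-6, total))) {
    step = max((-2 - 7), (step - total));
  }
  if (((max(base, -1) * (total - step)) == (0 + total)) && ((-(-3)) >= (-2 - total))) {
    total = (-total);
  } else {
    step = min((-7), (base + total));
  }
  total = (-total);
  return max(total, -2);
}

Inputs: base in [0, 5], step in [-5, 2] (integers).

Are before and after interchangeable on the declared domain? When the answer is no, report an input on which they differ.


Side by side, the visible changes include: constant usage differs, and local variable names differ, and statement counts differ.
Tracing base=5, step=-2: before: total = 4; ((((step - total) + (base * step)) != min(2, total)) || (abs(base) <= min(-6, total))) -> true; step = -6; (((max(base, -1) * (total - step)) == (0 + total)) && ((-(-3)) >= (-2 - total))) -> false; step = -7; total = -4; return -2 | after: total = 4; ((((step - total) + (base * step)) != min(2, total)) || (abs(base) <= min(-6, total))) -> true; step = -6; (((max(base, -1) * (total - step)) == (0 + total)) && ((-(-3)) >= (-2 - total))) -> false; step = -7; shift = -9; total = -4; return -2 — matching result -2.
Sweeping the whole domain (48 inputs) finds no disagreement.
verdict: equivalent


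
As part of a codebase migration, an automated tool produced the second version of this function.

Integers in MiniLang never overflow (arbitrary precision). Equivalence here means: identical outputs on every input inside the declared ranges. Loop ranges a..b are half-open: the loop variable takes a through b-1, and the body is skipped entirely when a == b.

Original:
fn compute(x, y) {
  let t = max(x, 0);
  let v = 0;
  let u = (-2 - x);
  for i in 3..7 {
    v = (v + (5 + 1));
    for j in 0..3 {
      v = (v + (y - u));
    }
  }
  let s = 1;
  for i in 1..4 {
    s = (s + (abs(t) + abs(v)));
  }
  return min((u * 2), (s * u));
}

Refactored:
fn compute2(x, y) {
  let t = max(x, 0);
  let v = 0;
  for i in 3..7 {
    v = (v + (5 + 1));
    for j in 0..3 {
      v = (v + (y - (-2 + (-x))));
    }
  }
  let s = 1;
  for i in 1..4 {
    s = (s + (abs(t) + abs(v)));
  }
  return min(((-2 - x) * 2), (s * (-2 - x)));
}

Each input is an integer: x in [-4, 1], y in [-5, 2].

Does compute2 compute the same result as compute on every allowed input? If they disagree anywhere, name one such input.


Side by side, the visible changes include: statement counts differ; also constant usage differs; also local variable names differ; also arithmetic usage differs.
Spot check at x=0, y=-4 — compute: t=0, then v=0, then u=-2, then (i=3), then v=6, then (j=0), then v=4, then (j=1), then v=2, then (j=2), then v=0, then (i=4), then v=6, then (j=0), then v=4, then (j=1), then v=2, then (j=2), then v=0, then (i=5), then v=6, then (j=0), then v=4, then (j=1), then v=2, then (j=2), then v=0, then (i=6), then v=6, then (j=0), then v=4, then (j=1), then v=2, then (j=2), then v=0, then s=1, then (i=1), then s=1, then (i=2), then s=1, then (i=3), then s=1, then returns -4. compute2: t=0, then v=0, then (i=3), then v=6, then (j=0), then v=4, then (j=1), then v=2, then (j=2), then v=0, then (i=4), then v=6, then (j=0), then v=4, then (j=1), then v=2, then (j=2), then v=0, then (i=5), then v=6, then (j=0), then v=4, then (j=1), then v=2, then (j=2), then v=0, then (i=6), then v=6, then (j=0), then v=4, then (j=1), then v=2, then (j=2), then v=0, then s=1, then (i=1), then s=1, then (i=2), then s=1, then (i=3), then s=1, then returns -4. Both give -4.
Checked all 48 inputs in the declared domain: the outputs agree on every one.
verdict: equivalent


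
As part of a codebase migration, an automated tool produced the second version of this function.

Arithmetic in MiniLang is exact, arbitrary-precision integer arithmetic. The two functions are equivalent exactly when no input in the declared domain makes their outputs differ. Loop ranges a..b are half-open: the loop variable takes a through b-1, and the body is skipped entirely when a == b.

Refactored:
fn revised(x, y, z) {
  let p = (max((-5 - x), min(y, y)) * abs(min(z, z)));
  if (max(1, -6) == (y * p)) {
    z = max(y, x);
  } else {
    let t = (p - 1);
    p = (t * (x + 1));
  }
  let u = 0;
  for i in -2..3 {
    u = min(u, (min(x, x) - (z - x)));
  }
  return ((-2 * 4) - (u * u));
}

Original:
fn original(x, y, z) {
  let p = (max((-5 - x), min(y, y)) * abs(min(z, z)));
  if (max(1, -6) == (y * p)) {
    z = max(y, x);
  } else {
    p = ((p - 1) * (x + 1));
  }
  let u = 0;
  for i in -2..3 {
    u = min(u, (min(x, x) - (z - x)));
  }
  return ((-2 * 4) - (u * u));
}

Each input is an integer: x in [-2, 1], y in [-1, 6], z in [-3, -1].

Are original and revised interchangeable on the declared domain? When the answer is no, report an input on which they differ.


Behavior is preserved: although local variable names differ; also statement counts differ, the outputs never diverge.
As a probe, take x=-1, y=2, z=-1: original runs p=2, then (max(1, -6) == (y * p)) is false, then p=0, then u=0, then (i=-2), then u=-1, then (i=-1), then u=-1, then (i=0), then u=-1, then (i=1), then u=-1, then (i=2), then u=-1, then returns -9; revised runs p=2, then (max(1, -6) == (y * p)) is false, then t=1, then p=0, then u=0, then (i=-2), then u=-1, then (i=-1), then u=-1, then (i=0), then u=-1, then (i=1), then u=-1, then (i=2), then u=-1, then returns -9; both end at -9.
Sweeping the whole domain (96 inputs) finds no disagreement.
verdict: equivalent


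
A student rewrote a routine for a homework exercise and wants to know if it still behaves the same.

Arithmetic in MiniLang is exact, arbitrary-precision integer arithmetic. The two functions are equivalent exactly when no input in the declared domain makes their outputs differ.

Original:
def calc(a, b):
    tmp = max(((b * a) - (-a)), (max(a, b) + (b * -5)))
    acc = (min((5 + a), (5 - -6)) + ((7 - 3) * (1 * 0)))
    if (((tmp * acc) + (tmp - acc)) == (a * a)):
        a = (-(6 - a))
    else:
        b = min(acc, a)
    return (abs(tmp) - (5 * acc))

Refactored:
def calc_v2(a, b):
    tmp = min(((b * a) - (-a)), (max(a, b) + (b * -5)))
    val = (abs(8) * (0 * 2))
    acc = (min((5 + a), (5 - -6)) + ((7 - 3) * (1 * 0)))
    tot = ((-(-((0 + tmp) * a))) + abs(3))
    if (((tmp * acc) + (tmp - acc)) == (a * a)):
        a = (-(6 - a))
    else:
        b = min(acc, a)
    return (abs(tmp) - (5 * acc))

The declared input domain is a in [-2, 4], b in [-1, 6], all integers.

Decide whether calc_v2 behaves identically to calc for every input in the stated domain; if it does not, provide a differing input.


Take a=-2, b=-1.
calc: tmp = 4; acc = 3; (((tmp * acc) + (tmp - acc)) == (a * a)) -> false; b = -2; return -11
calc_v2: tmp = 0; val = 0; acc = 3; tot = 3; (((tmp * acc) + (tmp - acc)) == (a * a)) -> false; b = -2; return -15
-11 against -15: the behavior changed.
verdict: not equivalent; witness: a=-2, b=-1


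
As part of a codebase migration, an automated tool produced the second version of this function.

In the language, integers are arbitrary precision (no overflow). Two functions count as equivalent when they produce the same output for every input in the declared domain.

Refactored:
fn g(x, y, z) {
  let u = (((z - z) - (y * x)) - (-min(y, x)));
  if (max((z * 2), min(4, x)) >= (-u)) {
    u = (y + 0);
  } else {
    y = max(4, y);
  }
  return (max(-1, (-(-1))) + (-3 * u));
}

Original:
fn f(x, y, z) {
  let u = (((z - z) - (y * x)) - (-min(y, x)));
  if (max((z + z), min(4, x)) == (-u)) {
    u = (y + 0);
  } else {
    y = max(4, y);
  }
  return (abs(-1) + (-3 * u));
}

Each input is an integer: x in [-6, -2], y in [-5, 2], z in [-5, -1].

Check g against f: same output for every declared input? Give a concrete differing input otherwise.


These are not equivalent — on x=-6, y=2, z=-2 the outputs split (-17 vs -5).
f: u becomes 6; next (max((z + z), min(4, x)) == (-u)) evaluates to false; next y becomes 4; next final value -17
g: u becomes 6; next (max((z * 2), min(4, x)) >= (-u)) evaluates to true; next u becomes 2; next final value -5
verdict: not equivalent; witness: x=-6, y=2, z=-2


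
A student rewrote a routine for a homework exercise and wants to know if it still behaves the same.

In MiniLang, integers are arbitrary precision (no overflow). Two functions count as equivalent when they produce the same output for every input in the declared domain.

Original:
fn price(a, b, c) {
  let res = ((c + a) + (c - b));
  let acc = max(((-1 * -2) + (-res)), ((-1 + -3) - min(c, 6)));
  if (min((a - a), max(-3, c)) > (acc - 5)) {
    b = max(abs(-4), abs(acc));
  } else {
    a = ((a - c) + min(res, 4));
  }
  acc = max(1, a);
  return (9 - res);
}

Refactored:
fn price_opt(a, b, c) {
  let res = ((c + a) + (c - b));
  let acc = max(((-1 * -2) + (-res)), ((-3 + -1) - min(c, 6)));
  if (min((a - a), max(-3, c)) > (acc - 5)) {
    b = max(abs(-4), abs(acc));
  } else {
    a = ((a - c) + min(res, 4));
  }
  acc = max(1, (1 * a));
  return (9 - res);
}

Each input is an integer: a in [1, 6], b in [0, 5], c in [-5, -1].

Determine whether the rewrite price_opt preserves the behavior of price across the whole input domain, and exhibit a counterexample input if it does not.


This is a faithful refactor — constant usage differs, arithmetic usage differs, but the computed results match everywhere.
Tracing a=6, b=4, c=-1: price: res = 0; acc = 2; (min((a - a), max(-3, c)) > (acc - 5)) -> true; b = 4; acc = 6; return 9 | price_opt: res = 0; acc = 2; (min((a - a), max(-3, c)) > (acc - 5)) -> true; b = 4; acc = 6; return 9 — matching result 9.
An exhaustive pass over the 180 declared inputs shows identical outputs.
verdict: equivalent


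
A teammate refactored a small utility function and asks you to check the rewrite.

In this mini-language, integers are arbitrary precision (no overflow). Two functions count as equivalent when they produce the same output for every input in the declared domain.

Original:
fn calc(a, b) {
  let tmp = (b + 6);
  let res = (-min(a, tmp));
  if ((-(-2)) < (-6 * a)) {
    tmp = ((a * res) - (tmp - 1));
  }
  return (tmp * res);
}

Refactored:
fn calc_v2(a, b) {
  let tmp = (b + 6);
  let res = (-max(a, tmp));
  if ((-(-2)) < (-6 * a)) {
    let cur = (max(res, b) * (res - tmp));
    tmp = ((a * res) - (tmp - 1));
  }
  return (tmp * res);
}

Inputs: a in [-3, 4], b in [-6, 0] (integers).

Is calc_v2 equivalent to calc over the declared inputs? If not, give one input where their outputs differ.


Evaluate both at a=-3, b=-6.
calc: tmp = 0; res = 3; ((-(-2)) < (-6 * a)) -> true; tmp = -8; return -24
calc_v2: tmp = 0; res = 0; ((-(-2)) < (-6 * a)) -> true; cur = 0; tmp = 1; return 0
-24 vs 0 — the two versions disagree here.
verdict: not equivalent; witness: a=-3, b=-6


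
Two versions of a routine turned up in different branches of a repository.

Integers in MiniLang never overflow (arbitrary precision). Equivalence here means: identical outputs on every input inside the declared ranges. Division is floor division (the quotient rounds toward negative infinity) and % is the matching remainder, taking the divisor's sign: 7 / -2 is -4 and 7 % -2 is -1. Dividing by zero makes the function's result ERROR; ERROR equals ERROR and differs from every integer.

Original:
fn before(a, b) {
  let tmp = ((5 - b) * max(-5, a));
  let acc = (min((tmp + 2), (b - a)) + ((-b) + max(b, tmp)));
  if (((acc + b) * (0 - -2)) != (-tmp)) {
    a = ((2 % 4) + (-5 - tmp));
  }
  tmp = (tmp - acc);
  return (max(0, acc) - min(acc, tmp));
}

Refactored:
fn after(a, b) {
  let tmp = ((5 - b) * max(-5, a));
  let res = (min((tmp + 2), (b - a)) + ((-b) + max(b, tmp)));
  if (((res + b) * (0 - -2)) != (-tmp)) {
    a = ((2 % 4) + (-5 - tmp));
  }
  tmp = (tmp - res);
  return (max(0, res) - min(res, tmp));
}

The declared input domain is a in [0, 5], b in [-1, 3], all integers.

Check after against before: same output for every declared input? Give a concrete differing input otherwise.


Reading the diff, among the changes: local variable names differ.
Spot check at a=3, b=2 — before: tmp := 9 | acc := 6 | (((acc + b) * (0 - -2)) != (-tmp)): true | a := -12 | tmp := 3 | result 3. after: tmp := 9 | res := 6 | (((res + b) * (0 - -2)) != (-tmp)): true | a := -12 | tmp := 3 | result 3. Both give 3.
Every one of the 30 inputs gives matching results.
verdict: equivalent


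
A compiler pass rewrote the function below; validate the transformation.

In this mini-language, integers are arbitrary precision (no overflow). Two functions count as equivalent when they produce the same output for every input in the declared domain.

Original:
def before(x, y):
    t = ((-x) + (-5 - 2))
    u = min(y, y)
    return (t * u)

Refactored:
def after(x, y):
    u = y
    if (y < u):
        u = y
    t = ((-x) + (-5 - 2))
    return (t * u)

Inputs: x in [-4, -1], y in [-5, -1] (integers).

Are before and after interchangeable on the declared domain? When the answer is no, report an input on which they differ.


Equivalent — the differences include statement counts differ, and comparison usage differs, and branching structure differs, and min/max/abs usage differs, yet no declared input distinguishes the two.
One worked example (x=-1, y=-1) — before: t=-6, then u=-1, then returns 6; after: u=-1, then (y < u) is false, then t=-6, then returns 6; agreement on 6.
Checked all 20 inputs in the declared domain: the outputs agree on every one.
verdict: equivalent


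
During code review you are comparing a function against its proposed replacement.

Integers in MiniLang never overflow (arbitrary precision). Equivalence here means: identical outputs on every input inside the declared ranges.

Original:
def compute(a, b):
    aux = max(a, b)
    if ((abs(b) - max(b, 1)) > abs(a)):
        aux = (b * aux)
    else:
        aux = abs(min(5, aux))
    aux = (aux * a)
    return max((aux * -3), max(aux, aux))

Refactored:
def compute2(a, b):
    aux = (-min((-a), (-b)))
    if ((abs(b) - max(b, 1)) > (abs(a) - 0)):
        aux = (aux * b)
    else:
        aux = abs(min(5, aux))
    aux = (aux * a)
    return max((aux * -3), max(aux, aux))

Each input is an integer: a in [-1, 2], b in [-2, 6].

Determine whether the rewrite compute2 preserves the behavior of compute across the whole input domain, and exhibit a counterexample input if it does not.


This is a faithful refactor — min/max/abs usage differs; and constant usage differs; and arithmetic usage differs, but the computed results match everywhere.
One worked example (a=-1, b=1) — compute: aux becomes 1; next ((abs(b) - max(b, 1)) > abs(a)) evaluates to false; next aux becomes 1; next aux becomes -1; next final value 3; compute2: aux becomes 1; next ((abs(b) - max(b, 1)) > (abs(a) - 0)) evaluates to false; next aux becomes 1; next aux becomes -1; next final value 3; agreement on 3.
Every one of the 36 inputs gives matching results.
verdict: equivalent


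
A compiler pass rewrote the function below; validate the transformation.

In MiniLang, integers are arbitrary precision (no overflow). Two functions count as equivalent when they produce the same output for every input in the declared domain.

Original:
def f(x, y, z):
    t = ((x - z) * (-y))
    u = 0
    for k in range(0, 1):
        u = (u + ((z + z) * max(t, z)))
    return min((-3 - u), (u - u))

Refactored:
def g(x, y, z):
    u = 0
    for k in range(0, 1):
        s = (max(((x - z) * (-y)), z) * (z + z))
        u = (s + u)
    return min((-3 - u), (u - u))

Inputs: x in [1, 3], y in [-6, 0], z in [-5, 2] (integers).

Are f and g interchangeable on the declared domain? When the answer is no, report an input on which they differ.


Although local variable names differ, 168/168 inputs agree.
verdict: equivalent


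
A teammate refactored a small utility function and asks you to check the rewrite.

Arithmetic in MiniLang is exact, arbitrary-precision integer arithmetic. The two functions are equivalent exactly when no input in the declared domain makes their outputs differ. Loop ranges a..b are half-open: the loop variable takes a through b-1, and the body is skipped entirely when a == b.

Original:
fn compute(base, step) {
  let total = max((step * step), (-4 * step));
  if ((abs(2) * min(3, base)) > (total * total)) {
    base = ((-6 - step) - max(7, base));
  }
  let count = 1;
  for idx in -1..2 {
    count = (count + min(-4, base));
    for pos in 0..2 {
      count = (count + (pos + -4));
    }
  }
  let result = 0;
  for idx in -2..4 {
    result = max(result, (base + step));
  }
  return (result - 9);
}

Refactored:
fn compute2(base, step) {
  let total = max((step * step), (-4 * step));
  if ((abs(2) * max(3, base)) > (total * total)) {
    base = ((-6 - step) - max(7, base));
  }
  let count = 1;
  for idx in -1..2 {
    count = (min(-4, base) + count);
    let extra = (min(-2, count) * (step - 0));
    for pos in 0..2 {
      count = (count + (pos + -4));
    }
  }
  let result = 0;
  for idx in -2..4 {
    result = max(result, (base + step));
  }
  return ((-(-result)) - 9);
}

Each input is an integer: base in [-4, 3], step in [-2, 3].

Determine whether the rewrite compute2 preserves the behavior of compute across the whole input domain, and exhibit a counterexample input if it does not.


Not equivalent: base=0, step=1 separates them (-8 vs -9).
compute: total := 1 | ((abs(2) * min(3, base)) > (total * total)): false | count := 1 | iter idx=-1: | count := -3 | iter pos=0: | count := -7 | iter pos=1: | count := -10 | iter idx=0: | count := -14 | iter pos=0: | count := -18 | iter pos=1: | count := -21 | iter idx=1: | count := -25 | iter pos=0: | count := -29 | iter pos=1: | count := -32 | result := 0 | iter idx=-2: | result := 1 | iter idx=-1: | result := 1 | iter idx=0: | result := 1 | iter idx=1: | result := 1 | iter idx=2: | result := 1 | iter idx=3: | result := 1 | result -8
compute2: total := 1 | ((abs(2) * max(3, base)) > (total * total)): true | base := -14 | count := 1 | iter idx=-1: | count := -13 | extra := -13 | iter pos=0: | count := -17 | iter pos=1: | count := -20 | iter idx=0: | count := -34 | extra := -34 | iter pos=0: | count := -38 | iter pos=1: | count := -41 | iter idx=1: | count := -55 | extra := -55 | iter pos=0: | count := -59 | iter pos=1: | count := -62 | result := 0 | iter idx=-2: | result := 0 | iter idx=-1: | result := 0 | iter idx=0: | result := 0 | iter idx=1: | result := 0 | iter idx=2: | result := 0 | iter idx=3: | result := 0 | result -9
verdict: not equivalent; witness: base=0, step=1


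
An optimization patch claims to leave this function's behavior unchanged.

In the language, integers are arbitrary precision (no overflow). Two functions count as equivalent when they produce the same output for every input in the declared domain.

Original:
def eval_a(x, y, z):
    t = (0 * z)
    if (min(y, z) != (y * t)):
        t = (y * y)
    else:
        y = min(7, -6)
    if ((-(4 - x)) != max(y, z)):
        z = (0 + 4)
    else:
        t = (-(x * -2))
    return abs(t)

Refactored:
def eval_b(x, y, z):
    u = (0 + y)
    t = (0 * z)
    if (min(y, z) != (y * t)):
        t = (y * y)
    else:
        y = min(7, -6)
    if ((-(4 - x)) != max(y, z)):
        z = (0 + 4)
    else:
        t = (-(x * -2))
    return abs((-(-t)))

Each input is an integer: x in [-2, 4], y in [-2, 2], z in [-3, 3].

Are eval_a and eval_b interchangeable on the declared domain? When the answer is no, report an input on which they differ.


Reading the diff, among the changes: statement counts differ, local variable names differ, constant usage differs, arithmetic usage differs.
As a probe, take x=3, y=2, z=1: eval_a runs t becomes 0; next (min(y, z) != (y * t)) evaluates to true; next t becomes 4; next ((-(4 - x)) != max(y, z)) evaluates to true; next z becomes 4; next final value 4; eval_b runs u becomes 2; next t becomes 0; next (min(y, z) != (y * t)) evaluates to true; next t becomes 4; next ((-(4 - x)) != max(y, z)) evaluates to true; next z becomes 4; next final value 4; both end at 4.
Checked all 245 inputs in the declared domain: the outputs agree on every one.
verdict: equivalent


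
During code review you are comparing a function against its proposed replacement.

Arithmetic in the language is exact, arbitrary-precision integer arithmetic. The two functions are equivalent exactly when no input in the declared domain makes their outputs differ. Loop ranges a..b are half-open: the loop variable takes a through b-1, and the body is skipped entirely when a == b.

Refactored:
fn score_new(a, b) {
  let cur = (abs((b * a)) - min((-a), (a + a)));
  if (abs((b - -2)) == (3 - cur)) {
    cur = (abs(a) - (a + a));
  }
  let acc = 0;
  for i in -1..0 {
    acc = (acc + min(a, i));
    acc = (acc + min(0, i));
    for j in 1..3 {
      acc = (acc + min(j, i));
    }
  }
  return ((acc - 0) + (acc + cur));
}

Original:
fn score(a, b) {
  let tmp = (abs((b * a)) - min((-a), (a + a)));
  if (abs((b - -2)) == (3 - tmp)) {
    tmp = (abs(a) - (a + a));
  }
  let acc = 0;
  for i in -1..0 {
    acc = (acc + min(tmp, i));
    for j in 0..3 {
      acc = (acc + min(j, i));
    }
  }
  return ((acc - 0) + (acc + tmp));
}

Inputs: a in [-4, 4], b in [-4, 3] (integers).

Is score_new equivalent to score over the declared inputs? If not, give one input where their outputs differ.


Not equivalent: a=-4, b=-4 separates them (16 vs 10).
score: tmp=24, then (abs((b - -2)) == (3 - tmp)) is false, then acc=0, then (i=-1), then acc=-1, then (j=0), then acc=-2, then (j=1), then acc=-3, then (j=2), then acc=-4, then returns 16
score_new: cur=24, then (abs((b - -2)) == (3 - cur)) is false, then acc=0, then (i=-1), then acc=-4, then acc=-5, then (j=1), then acc=-6, then (j=2), then acc=-7, then returns 10
verdict: not equivalent; witness: a=-4, b=-4


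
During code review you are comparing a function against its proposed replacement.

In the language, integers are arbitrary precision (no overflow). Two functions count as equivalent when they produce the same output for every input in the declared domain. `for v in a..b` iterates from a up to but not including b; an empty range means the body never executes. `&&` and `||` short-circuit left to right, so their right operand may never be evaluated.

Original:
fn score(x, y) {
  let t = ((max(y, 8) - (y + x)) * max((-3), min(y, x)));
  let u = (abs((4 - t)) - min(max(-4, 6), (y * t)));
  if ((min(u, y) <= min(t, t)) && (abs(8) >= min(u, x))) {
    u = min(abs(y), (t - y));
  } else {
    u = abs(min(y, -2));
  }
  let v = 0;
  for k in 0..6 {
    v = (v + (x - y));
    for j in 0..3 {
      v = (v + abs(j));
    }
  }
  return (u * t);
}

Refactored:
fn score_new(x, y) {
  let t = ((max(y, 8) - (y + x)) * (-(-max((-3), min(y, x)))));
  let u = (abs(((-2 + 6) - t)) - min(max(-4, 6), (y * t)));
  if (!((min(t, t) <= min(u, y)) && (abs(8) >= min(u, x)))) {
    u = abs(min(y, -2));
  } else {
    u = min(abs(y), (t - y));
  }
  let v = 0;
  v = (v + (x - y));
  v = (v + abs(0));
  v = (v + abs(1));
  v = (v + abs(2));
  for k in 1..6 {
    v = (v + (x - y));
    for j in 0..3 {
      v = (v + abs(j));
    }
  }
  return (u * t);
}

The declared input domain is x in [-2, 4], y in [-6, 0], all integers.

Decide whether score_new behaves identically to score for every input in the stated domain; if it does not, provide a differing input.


Input x=-2, y=-6: -288 from score versus 2016 from score_new.
verdict: not equivalent; witness: x=-2, y=-6


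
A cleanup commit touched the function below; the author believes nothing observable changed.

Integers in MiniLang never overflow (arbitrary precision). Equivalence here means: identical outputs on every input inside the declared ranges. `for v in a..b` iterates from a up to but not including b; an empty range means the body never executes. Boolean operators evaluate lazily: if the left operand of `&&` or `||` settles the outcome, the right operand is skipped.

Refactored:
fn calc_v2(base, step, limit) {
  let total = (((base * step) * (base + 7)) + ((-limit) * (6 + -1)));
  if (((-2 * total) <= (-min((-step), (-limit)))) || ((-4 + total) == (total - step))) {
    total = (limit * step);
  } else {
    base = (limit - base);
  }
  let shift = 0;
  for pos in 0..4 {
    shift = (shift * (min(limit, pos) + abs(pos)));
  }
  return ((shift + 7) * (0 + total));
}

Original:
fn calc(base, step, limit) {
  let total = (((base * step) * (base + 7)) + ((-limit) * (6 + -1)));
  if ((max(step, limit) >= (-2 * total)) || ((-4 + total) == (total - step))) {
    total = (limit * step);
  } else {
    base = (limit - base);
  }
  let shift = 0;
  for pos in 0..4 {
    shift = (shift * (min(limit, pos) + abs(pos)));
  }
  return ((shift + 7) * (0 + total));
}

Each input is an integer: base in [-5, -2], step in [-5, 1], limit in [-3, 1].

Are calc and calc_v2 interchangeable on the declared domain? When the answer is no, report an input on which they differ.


Comparing the listings, the differences include: min/max/abs usage differs; comparison usage differs.
One worked example (base=-5, step=-5, limit=-1) — calc: total becomes 55; next ((max(step, limit) >= (-2 * total)) || ((-4 + total) == (total - step))) evaluates to true; next total becomes 5; next shift becomes 0; next at pos=0:; next shift becomes 0; next at pos=1:; next shift becomes 0; next at pos=2:; next shift becomes 0; next at pos=3:; next shift becomes 0; next final value 35; calc_v2: total becomes 55; next (((-2 * total) <= (-min((-step), (-limit)))) || ((-4 + total) == (total - step))) evaluates to true; next total becomes 5; next shift becomes 0; next at pos=0:; next shift becomes 0; next at pos=1:; next shift becomes 0; next at pos=2:; next shift becomes 0; next at pos=3:; next shift becomes 0; next final value 35; agreement on 35.
Sweeping the whole domain (140 inputs) finds no disagreement.
verdict: equivalent


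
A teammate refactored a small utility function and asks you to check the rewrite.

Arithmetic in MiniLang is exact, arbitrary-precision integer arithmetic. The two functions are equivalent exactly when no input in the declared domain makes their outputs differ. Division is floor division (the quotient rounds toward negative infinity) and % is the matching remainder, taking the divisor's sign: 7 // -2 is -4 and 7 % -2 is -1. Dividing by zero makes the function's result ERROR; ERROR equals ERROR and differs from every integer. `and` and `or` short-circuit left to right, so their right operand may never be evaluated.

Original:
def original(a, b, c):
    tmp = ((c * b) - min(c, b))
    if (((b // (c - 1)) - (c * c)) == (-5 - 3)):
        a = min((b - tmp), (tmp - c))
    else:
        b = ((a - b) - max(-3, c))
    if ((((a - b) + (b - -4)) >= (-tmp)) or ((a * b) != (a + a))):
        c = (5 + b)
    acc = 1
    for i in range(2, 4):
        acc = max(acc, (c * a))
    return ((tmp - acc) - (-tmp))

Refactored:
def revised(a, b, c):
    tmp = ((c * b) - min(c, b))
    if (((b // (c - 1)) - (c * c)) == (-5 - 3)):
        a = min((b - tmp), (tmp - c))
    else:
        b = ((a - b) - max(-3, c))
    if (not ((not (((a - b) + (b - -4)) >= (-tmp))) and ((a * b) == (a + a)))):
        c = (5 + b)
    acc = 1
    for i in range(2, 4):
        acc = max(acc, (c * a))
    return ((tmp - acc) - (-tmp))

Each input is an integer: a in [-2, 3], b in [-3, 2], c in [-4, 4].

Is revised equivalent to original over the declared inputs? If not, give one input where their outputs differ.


The two are interchangeable: boolean connective usage differs, and comparison usage differs, and every declared input agrees.
As a probe, take a=-1, b=0, c=2: original runs tmp becomes 0; next (((b // (c - 1)) - (c * c)) == (-5 - 3)) evaluates to false; next b becomes -3; next ((((a - b) + (b - -4)) >= (-tmp)) or ((a * b) != (a + a))) evaluates to true; next c becomes 2; next acc becomes 1; next at i=2:; next acc becomes 1; next at i=3:; next acc becomes 1; next final value -1; revised runs tmp becomes 0; next (((b // (c - 1)) - (c * c)) == (-5 - 3)) evaluates to false; next b becomes -3; next (not ((not (((a - b) + (b - -4)) >= (-tmp))) and ((a * b) == (a + a)))) evaluates to true; next c becomes 2; next acc becomes 1; next at i=2:; next acc becomes 1; next at i=3:; next acc becomes 1; next final value -1; both end at -1.
Every one of the 324 inputs gives matching results.
verdict: equivalent


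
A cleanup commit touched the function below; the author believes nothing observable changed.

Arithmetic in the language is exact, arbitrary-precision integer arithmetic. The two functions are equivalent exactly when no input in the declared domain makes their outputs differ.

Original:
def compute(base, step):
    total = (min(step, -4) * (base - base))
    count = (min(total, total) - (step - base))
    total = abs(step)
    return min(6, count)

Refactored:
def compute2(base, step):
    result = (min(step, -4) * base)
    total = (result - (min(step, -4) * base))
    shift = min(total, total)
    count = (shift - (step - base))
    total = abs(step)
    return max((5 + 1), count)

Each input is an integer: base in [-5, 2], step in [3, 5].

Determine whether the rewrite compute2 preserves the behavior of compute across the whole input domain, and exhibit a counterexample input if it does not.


Take base=-5, step=3.
compute: total := 0 | count := -8 | total := 3 | result -8
compute2: result := 20 | total := 0 | shift := 0 | count := -8 | total := 3 | result 6
-8 != 6, so the rewrite changes behavior.
verdict: not equivalent; witness: base=-5, step=3


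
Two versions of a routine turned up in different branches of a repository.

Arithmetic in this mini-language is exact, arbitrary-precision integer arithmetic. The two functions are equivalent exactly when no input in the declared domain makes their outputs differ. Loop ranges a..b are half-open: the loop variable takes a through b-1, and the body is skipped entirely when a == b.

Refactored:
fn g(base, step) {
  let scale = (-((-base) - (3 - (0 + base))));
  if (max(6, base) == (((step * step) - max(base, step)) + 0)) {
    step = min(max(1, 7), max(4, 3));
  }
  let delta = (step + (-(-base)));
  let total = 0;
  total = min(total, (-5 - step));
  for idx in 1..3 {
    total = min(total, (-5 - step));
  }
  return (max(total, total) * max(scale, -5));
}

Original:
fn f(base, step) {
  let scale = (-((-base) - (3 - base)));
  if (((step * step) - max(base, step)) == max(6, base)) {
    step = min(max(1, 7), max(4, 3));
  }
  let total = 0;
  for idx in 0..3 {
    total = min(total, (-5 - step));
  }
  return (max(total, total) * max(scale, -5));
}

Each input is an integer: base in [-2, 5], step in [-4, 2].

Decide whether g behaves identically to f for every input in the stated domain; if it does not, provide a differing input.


Behavior is preserved: although arithmetic usage differs; and min/max/abs usage differs; and constant usage differs; and loop structure differs; and local variable names differ; and statement counts differ, the outputs never diverge.
Spot check at base=4, step=-3 — f: scale becomes 3; next (((step * step) - max(base, step)) == max(6, base)) evaluates to false; next total becomes 0; next at idx=0:; next total becomes -2; next at idx=1:; next total becomes -2; next at idx=2:; next total becomes -2; next final value -6. g: scale becomes 3; next (max(6, base) == (((step * step) - max(base, step)) + 0)) evaluates to false; next delta becomes 1; next total becomes 0; next total becomes -2; next at idx=1:; next total becomes -2; next at idx=2:; next total becomes -2; next final value -6. Both give -6.
Checked all 56 inputs in the declared domain: the outputs agree on every one.
verdict: equivalent


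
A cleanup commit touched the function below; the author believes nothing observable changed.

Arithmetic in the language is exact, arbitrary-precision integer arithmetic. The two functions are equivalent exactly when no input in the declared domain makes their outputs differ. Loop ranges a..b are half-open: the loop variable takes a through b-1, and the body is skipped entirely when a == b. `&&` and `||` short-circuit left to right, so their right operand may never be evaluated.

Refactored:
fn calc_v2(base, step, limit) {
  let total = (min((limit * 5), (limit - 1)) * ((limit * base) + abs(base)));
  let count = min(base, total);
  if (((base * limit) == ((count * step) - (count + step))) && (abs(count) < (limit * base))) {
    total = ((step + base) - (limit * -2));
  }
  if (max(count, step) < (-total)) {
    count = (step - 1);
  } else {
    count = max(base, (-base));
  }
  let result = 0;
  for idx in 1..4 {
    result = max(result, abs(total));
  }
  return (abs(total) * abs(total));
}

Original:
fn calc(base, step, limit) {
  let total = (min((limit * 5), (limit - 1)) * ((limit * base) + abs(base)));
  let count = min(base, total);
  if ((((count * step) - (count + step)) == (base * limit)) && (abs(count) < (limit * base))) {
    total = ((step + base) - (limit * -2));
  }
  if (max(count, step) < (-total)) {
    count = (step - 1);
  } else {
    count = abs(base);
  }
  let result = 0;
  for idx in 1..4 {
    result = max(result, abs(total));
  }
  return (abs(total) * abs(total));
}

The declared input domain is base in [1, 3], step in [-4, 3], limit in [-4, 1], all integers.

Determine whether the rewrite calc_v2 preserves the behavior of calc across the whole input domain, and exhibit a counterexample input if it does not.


Equivalent — the differences include min/max/abs usage differs, yet no declared input distinguishes the two.
Spot check at base=2, step=-2, limit=-4 — calc: total := 120 | count := 2 | ((((count * step) - (count + step)) == (base * limit)) && (abs(count) < (limit * base))): false | (max(count, step) < (-total)): false | count := 2 | result := 0 | iter idx=1: | result := 120 | iter idx=2: | result := 120 | iter idx=3: | result := 120 | result 14400. calc_v2: total := 120 | count := 2 | (((base * limit) == ((count * step) - (count + step))) && (abs(count) < (limit * base))): false | (max(count, step) < (-total)): false | count := 2 | result := 0 | iter idx=1: | result := 120 | iter idx=2: | result := 120 | iter idx=3: | result := 120 | result 14400. Both give 14400.
Checked all 144 inputs in the declared domain: the outputs agree on every one.
verdict: equivalent


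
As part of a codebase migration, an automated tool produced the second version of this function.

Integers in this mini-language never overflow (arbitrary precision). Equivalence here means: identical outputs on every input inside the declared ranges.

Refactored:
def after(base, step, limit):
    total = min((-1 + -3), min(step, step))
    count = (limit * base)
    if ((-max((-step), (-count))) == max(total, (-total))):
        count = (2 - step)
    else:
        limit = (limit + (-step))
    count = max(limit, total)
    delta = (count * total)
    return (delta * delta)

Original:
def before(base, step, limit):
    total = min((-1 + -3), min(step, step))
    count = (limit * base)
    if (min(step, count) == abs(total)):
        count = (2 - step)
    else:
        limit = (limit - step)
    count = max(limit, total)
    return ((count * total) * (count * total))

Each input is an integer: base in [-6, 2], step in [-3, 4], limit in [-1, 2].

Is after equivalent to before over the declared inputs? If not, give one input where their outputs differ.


Although local variable names differ; also min/max/abs usage differs; also statement counts differ; also arithmetic usage differs, 288/288 inputs agree.
verdict: equivalent


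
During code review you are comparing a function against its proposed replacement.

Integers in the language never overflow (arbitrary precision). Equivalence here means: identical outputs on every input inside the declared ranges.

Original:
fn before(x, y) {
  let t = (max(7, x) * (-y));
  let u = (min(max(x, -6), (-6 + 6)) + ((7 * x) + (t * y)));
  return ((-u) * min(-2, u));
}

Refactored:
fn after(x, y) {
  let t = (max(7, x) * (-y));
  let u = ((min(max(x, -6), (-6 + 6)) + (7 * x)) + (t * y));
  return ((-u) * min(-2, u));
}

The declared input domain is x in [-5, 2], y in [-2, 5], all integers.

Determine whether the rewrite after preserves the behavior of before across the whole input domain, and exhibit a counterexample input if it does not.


Comparing the listings, the differences include: same computation, different form.
Spot check at x=0, y=2 — before: t = -14; u = -28; return -784. after: t = -14; u = -28; return -784. Both give -784.
An exhaustive pass over the 64 declared inputs shows identical outputs.
verdict: equivalent


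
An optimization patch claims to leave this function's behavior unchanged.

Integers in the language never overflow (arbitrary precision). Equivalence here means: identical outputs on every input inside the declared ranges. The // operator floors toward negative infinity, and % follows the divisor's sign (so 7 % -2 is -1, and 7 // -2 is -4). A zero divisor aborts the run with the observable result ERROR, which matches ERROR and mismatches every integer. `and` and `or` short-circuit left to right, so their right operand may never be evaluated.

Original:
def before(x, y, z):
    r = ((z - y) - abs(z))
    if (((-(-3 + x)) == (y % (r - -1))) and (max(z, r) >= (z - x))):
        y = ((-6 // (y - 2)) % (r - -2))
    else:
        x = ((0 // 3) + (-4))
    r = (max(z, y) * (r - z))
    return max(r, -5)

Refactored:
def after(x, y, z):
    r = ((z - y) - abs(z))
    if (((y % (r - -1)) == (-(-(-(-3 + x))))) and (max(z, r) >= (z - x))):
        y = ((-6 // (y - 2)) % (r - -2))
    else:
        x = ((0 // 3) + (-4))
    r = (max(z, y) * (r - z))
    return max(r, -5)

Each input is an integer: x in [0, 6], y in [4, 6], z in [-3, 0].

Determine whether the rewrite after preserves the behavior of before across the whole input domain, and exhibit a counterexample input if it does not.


Differences: same computation, different form — yet all 84 inputs agree.
verdict: equivalent


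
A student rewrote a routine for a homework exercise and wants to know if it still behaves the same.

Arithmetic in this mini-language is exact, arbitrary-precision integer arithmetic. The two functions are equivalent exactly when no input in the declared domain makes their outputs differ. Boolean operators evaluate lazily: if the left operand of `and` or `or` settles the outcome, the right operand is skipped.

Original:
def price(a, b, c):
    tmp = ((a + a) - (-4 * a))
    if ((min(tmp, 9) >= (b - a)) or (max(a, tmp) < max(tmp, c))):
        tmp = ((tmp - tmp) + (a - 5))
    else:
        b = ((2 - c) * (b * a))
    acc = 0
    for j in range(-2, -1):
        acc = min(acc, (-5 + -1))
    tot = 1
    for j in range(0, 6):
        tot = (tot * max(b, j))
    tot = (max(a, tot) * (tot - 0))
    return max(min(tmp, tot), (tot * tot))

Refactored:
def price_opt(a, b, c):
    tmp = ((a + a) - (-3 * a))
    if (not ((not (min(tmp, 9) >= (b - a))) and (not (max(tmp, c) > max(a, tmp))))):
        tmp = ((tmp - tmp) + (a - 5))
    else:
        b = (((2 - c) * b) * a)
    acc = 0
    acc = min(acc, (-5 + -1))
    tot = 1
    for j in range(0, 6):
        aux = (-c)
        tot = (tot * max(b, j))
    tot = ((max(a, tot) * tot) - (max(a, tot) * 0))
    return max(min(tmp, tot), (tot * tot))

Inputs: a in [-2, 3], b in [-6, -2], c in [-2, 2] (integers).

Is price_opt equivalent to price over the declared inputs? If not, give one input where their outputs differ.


The rewrite breaks on a=-1, b=-6, c=-2, where the results are 1333735776850284124449081472843776 and 0.
price: tmp=-6, then ((min(tmp, 9) >= (b - a)) or (max(a, tmp) < max(tmp, c))) is false, then b=24, then acc=0, then (j=-2), then acc=-6, then tot=1, then (j=0), then tot=24, then (j=1), then tot=576, then (j=2), then tot=13824, then (j=3), then tot=331776, then (j=4), then tot=7962624, then (j=5), then tot=191102976, then tot=36520347436056576, then returns 1333735776850284124449081472843776
price_opt: tmp=-5, then (not ((not (min(tmp, 9) >= (b - a))) and (not (max(tmp, c) > max(a, tmp))))) is true, then tmp=-6, then acc=0, then acc=-6, then tot=1, then (j=0), then aux=2, then tot=0, then (j=1), then aux=2, then tot=0, then (j=2), then aux=2, then tot=0, then (j=3), then aux=2, then tot=0, then (j=4), then aux=2, then tot=0, then (j=5), then aux=2, then tot=0, then tot=0, then returns 0
verdict: not equivalent; witness: a=-1, b=-6, c=-2
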